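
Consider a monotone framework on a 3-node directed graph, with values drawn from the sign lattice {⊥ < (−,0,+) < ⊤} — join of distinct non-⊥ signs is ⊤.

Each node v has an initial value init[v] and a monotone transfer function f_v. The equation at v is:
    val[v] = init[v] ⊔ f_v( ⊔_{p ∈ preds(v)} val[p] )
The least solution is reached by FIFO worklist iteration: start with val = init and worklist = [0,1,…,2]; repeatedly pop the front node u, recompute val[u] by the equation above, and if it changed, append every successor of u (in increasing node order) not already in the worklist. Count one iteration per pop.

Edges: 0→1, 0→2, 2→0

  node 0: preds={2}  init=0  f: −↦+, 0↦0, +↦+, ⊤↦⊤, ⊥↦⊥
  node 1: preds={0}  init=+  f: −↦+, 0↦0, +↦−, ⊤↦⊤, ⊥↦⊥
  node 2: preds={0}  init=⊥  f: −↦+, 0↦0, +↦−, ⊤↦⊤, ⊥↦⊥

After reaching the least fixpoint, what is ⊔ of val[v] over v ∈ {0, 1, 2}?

⊤

Trace (4 dequeues):
  [1] u=0 | in ⊥ | out 0 | ==
  [2] u=1 | in 0 | out ⊤ | prev + | push {}
  [3] u=2 | in 0 | out 0 | prev ⊥ | push {0}
  [4] u=0 | in 0 | out 0 | ==

Converged values:
  [0] 0
  [1] ⊤
  [2] 0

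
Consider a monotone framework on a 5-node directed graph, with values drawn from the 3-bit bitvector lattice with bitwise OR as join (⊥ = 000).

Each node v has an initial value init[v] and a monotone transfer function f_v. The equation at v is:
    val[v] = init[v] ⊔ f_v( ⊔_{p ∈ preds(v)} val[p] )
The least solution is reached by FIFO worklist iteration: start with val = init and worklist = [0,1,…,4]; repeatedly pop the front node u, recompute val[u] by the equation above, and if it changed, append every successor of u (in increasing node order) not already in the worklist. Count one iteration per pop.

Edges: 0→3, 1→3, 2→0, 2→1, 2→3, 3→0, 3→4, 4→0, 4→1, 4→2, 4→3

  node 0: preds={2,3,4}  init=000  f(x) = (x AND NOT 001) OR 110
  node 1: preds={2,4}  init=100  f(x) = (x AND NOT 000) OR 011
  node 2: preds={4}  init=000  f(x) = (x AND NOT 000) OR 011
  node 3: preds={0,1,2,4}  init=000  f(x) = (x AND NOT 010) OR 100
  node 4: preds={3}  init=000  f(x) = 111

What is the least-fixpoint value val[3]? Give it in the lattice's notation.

101

Trace (11 dequeues):
  [1] u=0 | in 000 | out 110 | prev 000 | push {}
  [2] u=1 | in 000 | out 111 | prev 100 | push {}
  [3] u=2 | in 000 | out 011 | prev 000 | push {0,1}
  [4] u=3 | in 111 | out 101 | prev 000 | push {}
  [5] u=4 | in 101 | out 111 | prev 000 | push {2,3}
  [6] u=0 | in 111 | out 110 | ==
  [7] u=1 | in 111 | out 111 | ==
  [8] u=2 | in 111 | out 111 | prev 011 | push {0,1}
  [9] u=3 | in 111 | out 101 | ==
  [10] u=0 | in 111 | out 110 | ==
  [11] u=1 | in 111 | out 111 | ==

Converged values:
  [0] 110
  [1] 111
  [2] 111
  [3] 101
  [4] 111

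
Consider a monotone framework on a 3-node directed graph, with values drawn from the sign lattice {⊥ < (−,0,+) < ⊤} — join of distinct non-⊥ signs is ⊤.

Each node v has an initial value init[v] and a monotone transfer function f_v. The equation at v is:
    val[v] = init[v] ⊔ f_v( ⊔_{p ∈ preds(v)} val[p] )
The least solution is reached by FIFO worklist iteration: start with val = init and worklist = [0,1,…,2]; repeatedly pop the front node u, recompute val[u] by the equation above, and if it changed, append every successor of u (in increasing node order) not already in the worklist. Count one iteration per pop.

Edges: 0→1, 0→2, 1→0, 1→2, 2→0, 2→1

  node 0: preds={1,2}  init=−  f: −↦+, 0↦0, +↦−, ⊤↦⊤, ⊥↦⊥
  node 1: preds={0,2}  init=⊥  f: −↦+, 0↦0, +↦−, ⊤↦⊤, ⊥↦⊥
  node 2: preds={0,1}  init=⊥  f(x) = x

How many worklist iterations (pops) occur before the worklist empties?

7

Trace (7 dequeues):
  [1] u=0 | in ⊥ | out − | ==
  [2] u=1 | in − | out + | prev ⊥ | push {0}
  [3] u=2 | in ⊤ | out ⊤ | prev ⊥ | push {1}
  [4] u=0 | in ⊤ | out ⊤ | prev − | push {2}
  [5] u=1 | in ⊤ | out ⊤ | prev + | push {0}
  [6] u=2 | in ⊤ | out ⊤ | ==
  [7] u=0 | in ⊤ | out ⊤ | ==

Converged values:
  [0] ⊤
  [1] ⊤
  [2] ⊤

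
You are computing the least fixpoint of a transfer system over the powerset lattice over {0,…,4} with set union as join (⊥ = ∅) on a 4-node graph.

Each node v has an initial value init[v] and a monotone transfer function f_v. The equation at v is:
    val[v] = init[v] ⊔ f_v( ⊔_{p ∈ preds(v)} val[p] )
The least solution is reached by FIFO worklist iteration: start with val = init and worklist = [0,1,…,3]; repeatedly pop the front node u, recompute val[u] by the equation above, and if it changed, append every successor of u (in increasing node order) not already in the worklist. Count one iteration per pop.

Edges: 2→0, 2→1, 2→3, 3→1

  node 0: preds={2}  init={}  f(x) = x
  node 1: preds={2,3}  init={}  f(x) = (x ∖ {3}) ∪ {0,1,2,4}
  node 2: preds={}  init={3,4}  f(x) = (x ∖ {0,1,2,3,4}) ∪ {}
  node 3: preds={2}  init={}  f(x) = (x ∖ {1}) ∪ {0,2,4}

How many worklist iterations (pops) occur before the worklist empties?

5

Iteration log — 5 steps:
  step 1. node 0  ⊔preds={3,4}  new={3,4}  old={}  +wl: 
  step 2. node 1  ⊔preds={3,4}  new={0,1,2,4}  old={}  +wl: 
  step 3. node 2  ⊔preds={}  new={3,4}  stable
  step 4. node 3  ⊔preds={3,4}  new={0,2,3,4}  old={}  +wl: 1
  step 5. node 1  ⊔preds={0,2,3,4}  new={0,1,2,4}  stable

Least fixpoint reached:
  node 0: {3,4}
  node 1: {0,1,2,4}
  node 2: {3,4}
  node 3: {0,2,3,4}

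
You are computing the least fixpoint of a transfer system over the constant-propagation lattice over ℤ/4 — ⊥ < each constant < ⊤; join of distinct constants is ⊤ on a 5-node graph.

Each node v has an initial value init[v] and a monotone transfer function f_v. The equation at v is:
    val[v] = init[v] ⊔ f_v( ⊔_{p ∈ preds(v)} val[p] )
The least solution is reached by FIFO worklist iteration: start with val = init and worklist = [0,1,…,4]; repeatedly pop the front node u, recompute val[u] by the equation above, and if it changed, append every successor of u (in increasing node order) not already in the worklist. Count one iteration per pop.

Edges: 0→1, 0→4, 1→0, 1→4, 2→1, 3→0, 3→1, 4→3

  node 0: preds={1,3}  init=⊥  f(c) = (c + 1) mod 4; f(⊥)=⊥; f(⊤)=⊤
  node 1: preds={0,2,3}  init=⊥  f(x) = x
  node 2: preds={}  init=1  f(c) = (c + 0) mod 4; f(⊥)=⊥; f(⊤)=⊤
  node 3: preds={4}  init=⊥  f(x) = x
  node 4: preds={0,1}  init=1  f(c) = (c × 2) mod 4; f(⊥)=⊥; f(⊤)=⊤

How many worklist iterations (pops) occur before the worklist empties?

12

Worklist (12 pops):
  #1 pop 0: in=⊥ → ⊥ (no change)
  #2 pop 1: in=1 → 1 (was ⊥); enqueue [0]
  #3 pop 2: in=⊥ → 1 (no change)
  #4 pop 3: in=1 → 1 (was ⊥); enqueue [1]
  #5 pop 4: in=1 → ⊤ (was 1); enqueue [3]
  #6 pop 0: in=1 → 2 (was ⊥); enqueue [4]
  #7 pop 1: in=⊤ → ⊤ (was 1); enqueue [0]
  #8 pop 3: in=⊤ → ⊤ (was 1); enqueue [1]
  #9 pop 4: in=⊤ → ⊤ (no change)
  #10 pop 0: in=⊤ → ⊤ (was 2); enqueue [4]
  #11 pop 1: in=⊤ → ⊤ (no change)
  #12 pop 4: in=⊤ → ⊤ (no change)

Fixpoint:
  val[0] = ⊤
  val[1] = ⊤
  val[2] = 1
  val[3] = ⊤
  val[4] = ⊤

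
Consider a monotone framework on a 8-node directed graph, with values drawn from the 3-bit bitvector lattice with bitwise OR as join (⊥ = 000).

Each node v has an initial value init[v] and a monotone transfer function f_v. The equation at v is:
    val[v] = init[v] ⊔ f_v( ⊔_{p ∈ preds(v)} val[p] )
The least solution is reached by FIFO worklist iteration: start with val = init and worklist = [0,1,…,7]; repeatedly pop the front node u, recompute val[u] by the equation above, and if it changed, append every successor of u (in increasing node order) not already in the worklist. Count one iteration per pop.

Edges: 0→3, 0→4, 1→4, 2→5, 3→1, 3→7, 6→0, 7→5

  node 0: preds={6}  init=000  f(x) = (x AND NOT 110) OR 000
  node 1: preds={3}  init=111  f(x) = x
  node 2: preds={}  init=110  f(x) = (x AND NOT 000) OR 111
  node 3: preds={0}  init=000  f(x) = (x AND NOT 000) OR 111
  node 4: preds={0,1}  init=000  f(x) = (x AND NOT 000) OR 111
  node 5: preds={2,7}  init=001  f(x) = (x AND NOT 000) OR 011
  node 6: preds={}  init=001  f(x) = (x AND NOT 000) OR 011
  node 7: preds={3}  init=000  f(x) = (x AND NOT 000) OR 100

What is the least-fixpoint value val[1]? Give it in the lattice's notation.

111

Iteration log — 11 steps:
  step 1. node 0  ⊔preds=001  new=001  old=000  +wl: 
  step 2. node 1  ⊔preds=000  new=111  stable
  step 3. node 2  ⊔preds=000  new=111  old=110  +wl: 
  step 4. node 3  ⊔preds=001  new=111  old=000  +wl: 1
  step 5. node 4  ⊔preds=111  new=111  old=000  +wl: 
  step 6. node 5  ⊔preds=111  new=111  old=001  +wl: 
  step 7. node 6  ⊔preds=000  new=011  old=001  +wl: 0
  step 8. node 7  ⊔preds=111  new=111  old=000  +wl: 5
  step 9. node 1  ⊔preds=111  new=111  stable
  step 10. node 0  ⊔preds=011  new=001  stable
  step 11. node 5  ⊔preds=111  new=111  stable

Least fixpoint reached:
  node 0: 001
  node 1: 111
  node 2: 111
  node 3: 111
  node 4: 111
  node 5: 111
  node 6: 011
  node 7: 111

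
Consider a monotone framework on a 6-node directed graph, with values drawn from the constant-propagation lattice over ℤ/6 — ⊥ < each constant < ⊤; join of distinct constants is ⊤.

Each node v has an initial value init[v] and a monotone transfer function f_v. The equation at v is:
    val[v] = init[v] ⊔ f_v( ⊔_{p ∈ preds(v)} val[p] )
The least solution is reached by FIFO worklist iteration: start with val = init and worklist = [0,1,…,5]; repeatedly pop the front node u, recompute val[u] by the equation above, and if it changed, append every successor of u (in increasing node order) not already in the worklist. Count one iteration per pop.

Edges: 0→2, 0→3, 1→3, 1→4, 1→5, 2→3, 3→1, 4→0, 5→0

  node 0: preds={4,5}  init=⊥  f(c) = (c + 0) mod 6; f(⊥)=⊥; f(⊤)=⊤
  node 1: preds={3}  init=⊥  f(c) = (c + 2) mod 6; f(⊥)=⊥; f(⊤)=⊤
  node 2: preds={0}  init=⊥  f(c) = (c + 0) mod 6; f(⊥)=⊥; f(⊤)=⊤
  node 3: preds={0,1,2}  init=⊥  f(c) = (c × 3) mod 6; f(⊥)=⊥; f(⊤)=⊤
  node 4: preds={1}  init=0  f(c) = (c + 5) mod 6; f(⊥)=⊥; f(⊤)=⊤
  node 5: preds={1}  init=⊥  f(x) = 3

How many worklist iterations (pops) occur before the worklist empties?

17

Trace (17 dequeues):
  [1] u=0 | in 0 | out 0 | prev ⊥ | push {}
  [2] u=1 | in ⊥ | out ⊥ | ==
  [3] u=2 | in 0 | out 0 | prev ⊥ | push {}
  [4] u=3 | in 0 | out 0 | prev ⊥ | push {1}
  [5] u=4 | in ⊥ | out 0 | ==
  [6] u=5 | in ⊥ | out 3 | prev ⊥ | push {0}
  [7] u=1 | in 0 | out 2 | prev ⊥ | push {3,4,5}
  [8] u=0 | in ⊤ | out ⊤ | prev 0 | push {2}
  [9] u=3 | in ⊤ | out ⊤ | prev 0 | push {1}
  [10] u=4 | in 2 | out ⊤ | prev 0 | push {0}
  [11] u=5 | in 2 | out 3 | ==
  [12] u=2 | in ⊤ | out ⊤ | prev 0 | push {3}
  [13] u=1 | in ⊤ | out ⊤ | prev 2 | push {4,5}
  [14] u=0 | in ⊤ | out ⊤ | ==
  [15] u=3 | in ⊤ | out ⊤ | ==
  [16] u=4 | in ⊤ | out ⊤ | ==
  [17] u=5 | in ⊤ | out 3 | ==

Converged values:
  [0] ⊤
  [1] ⊤
  [2] ⊤
  [3] ⊤
  [4] ⊤
  [5] 3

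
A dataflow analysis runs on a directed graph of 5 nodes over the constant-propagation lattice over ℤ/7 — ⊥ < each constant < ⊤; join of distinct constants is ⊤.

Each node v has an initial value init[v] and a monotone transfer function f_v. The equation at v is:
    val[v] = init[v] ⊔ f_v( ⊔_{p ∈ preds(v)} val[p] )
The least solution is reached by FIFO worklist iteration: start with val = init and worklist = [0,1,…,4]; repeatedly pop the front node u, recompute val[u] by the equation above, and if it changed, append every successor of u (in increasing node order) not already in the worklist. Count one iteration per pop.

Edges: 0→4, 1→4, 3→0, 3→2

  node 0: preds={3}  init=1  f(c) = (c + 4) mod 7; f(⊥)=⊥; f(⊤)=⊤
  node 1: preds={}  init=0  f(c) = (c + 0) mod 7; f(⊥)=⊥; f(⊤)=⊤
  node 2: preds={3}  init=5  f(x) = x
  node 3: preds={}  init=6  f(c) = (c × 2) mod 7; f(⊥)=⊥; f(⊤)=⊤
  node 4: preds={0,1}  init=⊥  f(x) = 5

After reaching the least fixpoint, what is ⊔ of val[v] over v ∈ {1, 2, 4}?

Iteration log — 5 steps:
  step 1. node 0  ⊔preds=6  new=⊤  old=1  +wl: 
  step 2. node 1  ⊔preds=⊥  new=0  stable
  step 3. node 2  ⊔preds=6  new=⊤  old=5  +wl: 
  step 4. node 3  ⊔preds=⊥  new=6  stable
  step 5. node 4  ⊔preds=⊤  new=5  old=⊥  +wl: 

Least fixpoint reached:
  node 0: ⊤
  node 1: 0
  node 2: ⊤
  node 3: 6
  node 4: 5

⊤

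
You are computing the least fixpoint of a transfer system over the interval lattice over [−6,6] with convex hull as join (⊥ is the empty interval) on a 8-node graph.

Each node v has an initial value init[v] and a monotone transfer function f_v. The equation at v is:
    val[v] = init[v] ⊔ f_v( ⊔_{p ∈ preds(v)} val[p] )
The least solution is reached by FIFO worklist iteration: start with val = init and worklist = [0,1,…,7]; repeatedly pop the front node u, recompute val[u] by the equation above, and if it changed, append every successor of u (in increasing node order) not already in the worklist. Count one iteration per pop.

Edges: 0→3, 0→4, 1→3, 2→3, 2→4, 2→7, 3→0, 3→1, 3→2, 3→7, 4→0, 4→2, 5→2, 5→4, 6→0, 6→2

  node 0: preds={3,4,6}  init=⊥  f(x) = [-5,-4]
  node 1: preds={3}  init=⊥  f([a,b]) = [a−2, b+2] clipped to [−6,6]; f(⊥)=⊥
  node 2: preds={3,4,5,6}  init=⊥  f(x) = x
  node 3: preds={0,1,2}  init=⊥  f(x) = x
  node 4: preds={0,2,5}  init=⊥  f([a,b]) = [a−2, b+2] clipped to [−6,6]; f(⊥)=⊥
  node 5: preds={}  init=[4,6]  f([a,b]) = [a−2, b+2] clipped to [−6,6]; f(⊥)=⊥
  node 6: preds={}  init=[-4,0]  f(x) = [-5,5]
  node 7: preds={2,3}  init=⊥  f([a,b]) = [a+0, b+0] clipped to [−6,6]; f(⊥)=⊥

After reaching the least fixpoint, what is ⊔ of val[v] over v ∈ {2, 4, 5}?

Iteration log — 17 steps:
  step 1. node 0  ⊔preds=[-4,0]  new=[-5,-4]  old=⊥  +wl: 
  step 2. node 1  ⊔preds=⊥  new=⊥  stable
  step 3. node 2  ⊔preds=[-4,6]  new=[-4,6]  old=⊥  +wl: 
  step 4. node 3  ⊔preds=[-5,6]  new=[-5,6]  old=⊥  +wl: 0,1,2
  step 5. node 4  ⊔preds=[-5,6]  new=[-6,6]  old=⊥  +wl: 
  step 6. node 5  ⊔preds=⊥  new=[4,6]  stable
  step 7. node 6  ⊔preds=⊥  new=[-5,5]  old=[-4,0]  +wl: 
  step 8. node 7  ⊔preds=[-5,6]  new=[-5,6]  old=⊥  +wl: 
  step 9. node 0  ⊔preds=[-6,6]  new=[-5,-4]  stable
  step 10. node 1  ⊔preds=[-5,6]  new=[-6,6]  old=⊥  +wl: 3
  step 11. node 2  ⊔preds=[-6,6]  new=[-6,6]  old=[-4,6]  +wl: 4,7
  step 12. node 3  ⊔preds=[-6,6]  new=[-6,6]  old=[-5,6]  +wl: 0,1,2
  step 13. node 4  ⊔preds=[-6,6]  new=[-6,6]  stable
  step 14. node 7  ⊔preds=[-6,6]  new=[-6,6]  old=[-5,6]  +wl: 
  step 15. node 0  ⊔preds=[-6,6]  new=[-5,-4]  stable
  step 16. node 1  ⊔preds=[-6,6]  new=[-6,6]  stable
  step 17. node 2  ⊔preds=[-6,6]  new=[-6,6]  stable

Least fixpoint reached:
  node 0: [-5,-4]
  node 1: [-6,6]
  node 2: [-6,6]
  node 3: [-6,6]
  node 4: [-6,6]
  node 5: [4,6]
  node 6: [-5,5]
  node 7: [-6,6]

[-6,6]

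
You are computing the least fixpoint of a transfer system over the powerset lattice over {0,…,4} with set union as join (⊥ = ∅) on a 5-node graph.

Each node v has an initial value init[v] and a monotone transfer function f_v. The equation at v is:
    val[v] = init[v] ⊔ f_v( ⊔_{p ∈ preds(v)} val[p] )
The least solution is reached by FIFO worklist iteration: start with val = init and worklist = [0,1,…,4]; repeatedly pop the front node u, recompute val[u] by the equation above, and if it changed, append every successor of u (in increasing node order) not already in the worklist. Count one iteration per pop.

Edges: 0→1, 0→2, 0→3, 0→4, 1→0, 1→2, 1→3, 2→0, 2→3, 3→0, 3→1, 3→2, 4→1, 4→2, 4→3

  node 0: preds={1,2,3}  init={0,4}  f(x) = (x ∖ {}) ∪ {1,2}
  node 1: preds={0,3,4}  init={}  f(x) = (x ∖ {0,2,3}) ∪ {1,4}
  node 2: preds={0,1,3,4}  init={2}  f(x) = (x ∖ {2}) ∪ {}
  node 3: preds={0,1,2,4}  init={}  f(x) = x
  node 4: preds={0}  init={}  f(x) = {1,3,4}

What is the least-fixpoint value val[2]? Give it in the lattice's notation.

{0,1,2,3,4}

Trace (14 dequeues):
  [1] u=0 | in {2} | out {0,1,2,4} | prev {0,4} | push {}
  [2] u=1 | in {0,1,2,4} | out {1,4} | prev {} | push {0}
  [3] u=2 | in {0,1,2,4} | out {0,1,2,4} | prev {2} | push {}
  [4] u=3 | in {0,1,2,4} | out {0,1,2,4} | prev {} | push {1,2}
  [5] u=4 | in {0,1,2,4} | out {1,3,4} | prev {} | push {3}
  [6] u=0 | in {0,1,2,4} | out {0,1,2,4} | ==
  [7] u=1 | in {0,1,2,3,4} | out {1,4} | ==
  [8] u=2 | in {0,1,2,3,4} | out {0,1,2,3,4} | prev {0,1,2,4} | push {0}
  [9] u=3 | in {0,1,2,3,4} | out {0,1,2,3,4} | prev {0,1,2,4} | push {1,2}
  [10] u=0 | in {0,1,2,3,4} | out {0,1,2,3,4} | prev {0,1,2,4} | push {3,4}
  [11] u=1 | in {0,1,2,3,4} | out {1,4} | ==
  [12] u=2 | in {0,1,2,3,4} | out {0,1,2,3,4} | ==
  [13] u=3 | in {0,1,2,3,4} | out {0,1,2,3,4} | ==
  [14] u=4 | in {0,1,2,3,4} | out {1,3,4} | ==

Converged values:
  [0] {0,1,2,3,4}
  [1] {1,4}
  [2] {0,1,2,3,4}
  [3] {0,1,2,3,4}
  [4] {1,3,4}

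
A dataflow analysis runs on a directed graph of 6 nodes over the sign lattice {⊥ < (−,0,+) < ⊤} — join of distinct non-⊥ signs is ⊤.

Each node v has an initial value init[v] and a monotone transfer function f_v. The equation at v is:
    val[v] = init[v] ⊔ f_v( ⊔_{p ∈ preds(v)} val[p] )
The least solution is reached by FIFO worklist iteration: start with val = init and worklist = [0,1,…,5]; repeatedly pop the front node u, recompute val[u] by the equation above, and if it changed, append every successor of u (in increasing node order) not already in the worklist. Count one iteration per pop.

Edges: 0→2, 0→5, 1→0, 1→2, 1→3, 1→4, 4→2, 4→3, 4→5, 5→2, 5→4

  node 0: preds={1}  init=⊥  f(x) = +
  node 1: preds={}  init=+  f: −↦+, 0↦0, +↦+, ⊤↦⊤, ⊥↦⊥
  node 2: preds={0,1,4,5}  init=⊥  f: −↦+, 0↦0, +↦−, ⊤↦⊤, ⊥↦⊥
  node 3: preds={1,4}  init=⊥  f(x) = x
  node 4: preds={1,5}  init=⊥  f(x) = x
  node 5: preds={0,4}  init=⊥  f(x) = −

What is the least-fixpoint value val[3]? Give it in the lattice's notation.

Worklist (12 pops):
  #1 pop 0: in=+ → + (was ⊥); enqueue []
  #2 pop 1: in=⊥ → + (no change)
  #3 pop 2: in=+ → − (was ⊥); enqueue []
  #4 pop 3: in=+ → + (was ⊥); enqueue []
  #5 pop 4: in=+ → + (was ⊥); enqueue [2,3]
  #6 pop 5: in=+ → − (was ⊥); enqueue [4]
  #7 pop 2: in=⊤ → ⊤ (was −); enqueue []
  #8 pop 3: in=+ → + (no change)
  #9 pop 4: in=⊤ → ⊤ (was +); enqueue [2,3,5]
  #10 pop 2: in=⊤ → ⊤ (no change)
  #11 pop 3: in=⊤ → ⊤ (was +); enqueue []
  #12 pop 5: in=⊤ → − (no change)

Fixpoint:
  val[0] = +
  val[1] = +
  val[2] = ⊤
  val[3] = ⊤
  val[4] = ⊤
  val[5] = −

⊤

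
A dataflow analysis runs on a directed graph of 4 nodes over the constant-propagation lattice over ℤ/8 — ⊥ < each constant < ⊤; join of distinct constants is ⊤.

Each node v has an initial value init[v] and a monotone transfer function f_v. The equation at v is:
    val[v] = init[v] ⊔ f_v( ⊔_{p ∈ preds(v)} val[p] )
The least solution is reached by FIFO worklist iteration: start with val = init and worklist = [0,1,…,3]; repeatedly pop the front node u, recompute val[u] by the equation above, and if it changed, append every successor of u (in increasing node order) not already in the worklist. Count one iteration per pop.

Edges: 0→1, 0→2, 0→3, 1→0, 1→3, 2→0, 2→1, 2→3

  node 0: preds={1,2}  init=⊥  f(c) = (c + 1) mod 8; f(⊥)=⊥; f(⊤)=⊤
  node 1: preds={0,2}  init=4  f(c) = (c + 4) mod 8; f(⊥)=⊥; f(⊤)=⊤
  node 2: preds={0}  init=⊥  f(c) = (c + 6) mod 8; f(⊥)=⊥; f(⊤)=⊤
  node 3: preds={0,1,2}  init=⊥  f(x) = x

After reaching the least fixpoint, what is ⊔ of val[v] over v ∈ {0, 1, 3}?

⊤

Trace (10 dequeues):
  [1] u=0 | in 4 | out 5 | prev ⊥ | push {}
  [2] u=1 | in 5 | out ⊤ | prev 4 | push {0}
  [3] u=2 | in 5 | out 3 | prev ⊥ | push {1}
  [4] u=3 | in ⊤ | out ⊤ | prev ⊥ | push {}
  [5] u=0 | in ⊤ | out ⊤ | prev 5 | push {2,3}
  [6] u=1 | in ⊤ | out ⊤ | ==
  [7] u=2 | in ⊤ | out ⊤ | prev 3 | push {0,1}
  [8] u=3 | in ⊤ | out ⊤ | ==
  [9] u=0 | in ⊤ | out ⊤ | ==
  [10] u=1 | in ⊤ | out ⊤ | ==

Converged values:
  [0] ⊤
  [1] ⊤
  [2] ⊤
  [3] ⊤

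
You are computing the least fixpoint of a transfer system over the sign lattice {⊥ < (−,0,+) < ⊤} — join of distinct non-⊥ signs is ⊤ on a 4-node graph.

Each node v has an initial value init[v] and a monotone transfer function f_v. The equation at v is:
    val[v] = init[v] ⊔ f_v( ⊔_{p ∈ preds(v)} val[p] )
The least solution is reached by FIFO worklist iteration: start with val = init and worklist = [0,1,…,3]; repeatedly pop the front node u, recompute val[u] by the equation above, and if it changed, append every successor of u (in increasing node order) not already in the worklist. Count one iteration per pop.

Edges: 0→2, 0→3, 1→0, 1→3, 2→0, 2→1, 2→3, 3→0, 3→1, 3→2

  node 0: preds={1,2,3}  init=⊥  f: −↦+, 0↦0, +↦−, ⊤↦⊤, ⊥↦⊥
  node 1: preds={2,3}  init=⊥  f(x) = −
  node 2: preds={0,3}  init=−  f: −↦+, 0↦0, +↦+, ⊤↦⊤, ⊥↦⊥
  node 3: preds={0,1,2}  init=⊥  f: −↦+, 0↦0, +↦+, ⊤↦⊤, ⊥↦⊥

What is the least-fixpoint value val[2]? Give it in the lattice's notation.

Trace (8 dequeues):
  [1] u=0 | in − | out + | prev ⊥ | push {}
  [2] u=1 | in − | out − | prev ⊥ | push {0}
  [3] u=2 | in + | out ⊤ | prev − | push {1}
  [4] u=3 | in ⊤ | out ⊤ | prev ⊥ | push {2}
  [5] u=0 | in ⊤ | out ⊤ | prev + | push {3}
  [6] u=1 | in ⊤ | out − | ==
  [7] u=2 | in ⊤ | out ⊤ | ==
  [8] u=3 | in ⊤ | out ⊤ | ==

Converged values:
  [0] ⊤
  [1] −
  [2] ⊤
  [3] ⊤

⊤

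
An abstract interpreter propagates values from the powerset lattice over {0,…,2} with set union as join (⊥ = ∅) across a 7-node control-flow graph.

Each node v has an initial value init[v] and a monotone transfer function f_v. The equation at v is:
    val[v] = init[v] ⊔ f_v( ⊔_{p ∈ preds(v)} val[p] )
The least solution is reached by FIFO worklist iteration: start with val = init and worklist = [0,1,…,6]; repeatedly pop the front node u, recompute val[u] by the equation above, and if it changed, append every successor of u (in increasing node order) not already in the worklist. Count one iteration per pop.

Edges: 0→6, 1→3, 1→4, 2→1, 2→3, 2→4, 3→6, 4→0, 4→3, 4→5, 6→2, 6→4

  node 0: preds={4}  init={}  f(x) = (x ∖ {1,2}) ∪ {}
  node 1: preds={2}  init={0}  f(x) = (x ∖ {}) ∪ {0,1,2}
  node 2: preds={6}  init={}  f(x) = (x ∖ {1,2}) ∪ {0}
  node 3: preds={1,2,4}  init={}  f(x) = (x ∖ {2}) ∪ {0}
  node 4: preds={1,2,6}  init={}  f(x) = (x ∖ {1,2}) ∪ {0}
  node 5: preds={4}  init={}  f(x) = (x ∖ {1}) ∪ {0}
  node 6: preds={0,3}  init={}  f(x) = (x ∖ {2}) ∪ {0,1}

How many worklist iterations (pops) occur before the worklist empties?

Worklist (13 pops):
  #1 pop 0: in={} → {} (no change)
  #2 pop 1: in={} → {0,1,2} (was {0}); enqueue []
  #3 pop 2: in={} → {0} (was {}); enqueue [1]
  #4 pop 3: in={0,1,2} → {0,1} (was {}); enqueue []
  #5 pop 4: in={0,1,2} → {0} (was {}); enqueue [0,3]
  #6 pop 5: in={0} → {0} (was {}); enqueue []
  #7 pop 6: in={0,1} → {0,1} (was {}); enqueue [2,4]
  #8 pop 1: in={0} → {0,1,2} (no change)
  #9 pop 0: in={0} → {0} (was {}); enqueue [6]
  #10 pop 3: in={0,1,2} → {0,1} (no change)
  #11 pop 2: in={0,1} → {0} (no change)
  #12 pop 4: in={0,1,2} → {0} (no change)
  #13 pop 6: in={0,1} → {0,1} (no change)

Fixpoint:
  val[0] = {0}
  val[1] = {0,1,2}
  val[2] = {0}
  val[3] = {0,1}
  val[4] = {0}
  val[5] = {0}
  val[6] = {0,1}

13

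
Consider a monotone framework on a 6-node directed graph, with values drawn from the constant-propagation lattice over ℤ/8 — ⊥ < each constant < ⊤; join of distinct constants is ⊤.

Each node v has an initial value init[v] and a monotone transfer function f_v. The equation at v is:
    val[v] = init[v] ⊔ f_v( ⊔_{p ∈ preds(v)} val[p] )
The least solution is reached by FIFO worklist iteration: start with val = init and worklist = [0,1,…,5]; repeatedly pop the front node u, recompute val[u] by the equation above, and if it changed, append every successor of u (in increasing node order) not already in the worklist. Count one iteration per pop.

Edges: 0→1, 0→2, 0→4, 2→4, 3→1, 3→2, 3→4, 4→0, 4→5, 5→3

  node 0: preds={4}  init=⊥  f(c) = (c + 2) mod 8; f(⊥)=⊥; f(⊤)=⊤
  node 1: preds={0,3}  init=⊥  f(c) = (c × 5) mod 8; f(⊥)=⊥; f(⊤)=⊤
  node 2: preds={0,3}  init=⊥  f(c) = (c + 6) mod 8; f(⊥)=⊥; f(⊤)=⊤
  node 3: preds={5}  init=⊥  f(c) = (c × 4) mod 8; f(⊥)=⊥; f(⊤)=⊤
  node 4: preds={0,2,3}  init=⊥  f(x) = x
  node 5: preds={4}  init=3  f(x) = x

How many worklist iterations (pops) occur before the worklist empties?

18

Trace (18 dequeues):
  [1] u=0 | in ⊥ | out ⊥ | ==
  [2] u=1 | in ⊥ | out ⊥ | ==
  [3] u=2 | in ⊥ | out ⊥ | ==
  [4] u=3 | in 3 | out 4 | prev ⊥ | push {1,2}
  [5] u=4 | in 4 | out 4 | prev ⊥ | push {0}
  [6] u=5 | in 4 | out ⊤ | prev 3 | push {3}
  [7] u=1 | in 4 | out 4 | prev ⊥ | push {}
  [8] u=2 | in 4 | out 2 | prev ⊥ | push {4}
  [9] u=0 | in 4 | out 6 | prev ⊥ | push {1,2}
  [10] u=3 | in ⊤ | out ⊤ | prev 4 | push {}
  [11] u=4 | in ⊤ | out ⊤ | prev 4 | push {0,5}
  [12] u=1 | in ⊤ | out ⊤ | prev 4 | push {}
  [13] u=2 | in ⊤ | out ⊤ | prev 2 | push {4}
  [14] u=0 | in ⊤ | out ⊤ | prev 6 | push {1,2}
  [15] u=5 | in ⊤ | out ⊤ | ==
  [16] u=4 | in ⊤ | out ⊤ | ==
  [17] u=1 | in ⊤ | out ⊤ | ==
  [18] u=2 | in ⊤ | out ⊤ | ==

Converged values:
  [0] ⊤
  [1] ⊤
  [2] ⊤
  [3] ⊤
  [4] ⊤
  [5] ⊤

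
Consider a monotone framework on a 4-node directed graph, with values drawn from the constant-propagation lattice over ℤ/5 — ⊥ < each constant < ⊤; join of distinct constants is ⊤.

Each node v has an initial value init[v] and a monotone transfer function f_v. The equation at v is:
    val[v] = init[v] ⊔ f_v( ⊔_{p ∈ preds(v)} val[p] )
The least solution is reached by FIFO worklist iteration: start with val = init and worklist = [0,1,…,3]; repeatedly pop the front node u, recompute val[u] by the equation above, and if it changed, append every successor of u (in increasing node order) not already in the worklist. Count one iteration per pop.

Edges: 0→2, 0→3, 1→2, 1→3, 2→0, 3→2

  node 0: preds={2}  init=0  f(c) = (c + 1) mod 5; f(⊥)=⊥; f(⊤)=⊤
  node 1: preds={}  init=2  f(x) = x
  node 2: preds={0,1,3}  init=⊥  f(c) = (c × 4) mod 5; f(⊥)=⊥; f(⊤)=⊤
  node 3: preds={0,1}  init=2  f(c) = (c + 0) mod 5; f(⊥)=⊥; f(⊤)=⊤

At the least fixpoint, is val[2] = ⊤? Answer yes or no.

yes

Worklist (7 pops):
  #1 pop 0: in=⊥ → 0 (no change)
  #2 pop 1: in=⊥ → 2 (no change)
  #3 pop 2: in=⊤ → ⊤ (was ⊥); enqueue [0]
  #4 pop 3: in=⊤ → ⊤ (was 2); enqueue [2]
  #5 pop 0: in=⊤ → ⊤ (was 0); enqueue [3]
  #6 pop 2: in=⊤ → ⊤ (no change)
  #7 pop 3: in=⊤ → ⊤ (no change)

Fixpoint:
  val[0] = ⊤
  val[1] = 2
  val[2] = ⊤
  val[3] = ⊤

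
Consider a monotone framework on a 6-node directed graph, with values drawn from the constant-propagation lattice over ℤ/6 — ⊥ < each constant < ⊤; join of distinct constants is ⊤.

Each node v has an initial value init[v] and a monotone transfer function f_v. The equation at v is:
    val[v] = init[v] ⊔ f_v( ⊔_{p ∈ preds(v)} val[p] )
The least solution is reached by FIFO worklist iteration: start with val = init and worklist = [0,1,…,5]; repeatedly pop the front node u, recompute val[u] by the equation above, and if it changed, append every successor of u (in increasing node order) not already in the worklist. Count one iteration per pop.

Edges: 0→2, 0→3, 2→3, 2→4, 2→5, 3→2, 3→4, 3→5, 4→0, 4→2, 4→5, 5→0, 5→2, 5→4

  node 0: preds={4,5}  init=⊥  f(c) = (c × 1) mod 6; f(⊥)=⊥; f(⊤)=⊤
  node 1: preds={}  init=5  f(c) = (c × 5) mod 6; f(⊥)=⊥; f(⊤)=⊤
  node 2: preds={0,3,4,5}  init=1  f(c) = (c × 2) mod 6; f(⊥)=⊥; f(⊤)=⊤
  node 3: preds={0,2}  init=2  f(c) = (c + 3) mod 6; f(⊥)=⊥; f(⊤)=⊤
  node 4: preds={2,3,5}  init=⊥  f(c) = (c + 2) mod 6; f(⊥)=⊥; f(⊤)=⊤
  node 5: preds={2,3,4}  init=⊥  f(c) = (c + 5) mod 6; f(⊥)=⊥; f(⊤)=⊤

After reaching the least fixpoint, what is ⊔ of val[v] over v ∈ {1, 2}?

⊤

Worklist (11 pops):
  #1 pop 0: in=⊥ → ⊥ (no change)
  #2 pop 1: in=⊥ → 5 (no change)
  #3 pop 2: in=2 → ⊤ (was 1); enqueue []
  #4 pop 3: in=⊤ → ⊤ (was 2); enqueue [2]
  #5 pop 4: in=⊤ → ⊤ (was ⊥); enqueue [0]
  #6 pop 5: in=⊤ → ⊤ (was ⊥); enqueue [4]
  #7 pop 2: in=⊤ → ⊤ (no change)
  #8 pop 0: in=⊤ → ⊤ (was ⊥); enqueue [2,3]
  #9 pop 4: in=⊤ → ⊤ (no change)
  #10 pop 2: in=⊤ → ⊤ (no change)
  #11 pop 3: in=⊤ → ⊤ (no change)

Fixpoint:
  val[0] = ⊤
  val[1] = 5
  val[2] = ⊤
  val[3] = ⊤
  val[4] = ⊤
  val[5] = ⊤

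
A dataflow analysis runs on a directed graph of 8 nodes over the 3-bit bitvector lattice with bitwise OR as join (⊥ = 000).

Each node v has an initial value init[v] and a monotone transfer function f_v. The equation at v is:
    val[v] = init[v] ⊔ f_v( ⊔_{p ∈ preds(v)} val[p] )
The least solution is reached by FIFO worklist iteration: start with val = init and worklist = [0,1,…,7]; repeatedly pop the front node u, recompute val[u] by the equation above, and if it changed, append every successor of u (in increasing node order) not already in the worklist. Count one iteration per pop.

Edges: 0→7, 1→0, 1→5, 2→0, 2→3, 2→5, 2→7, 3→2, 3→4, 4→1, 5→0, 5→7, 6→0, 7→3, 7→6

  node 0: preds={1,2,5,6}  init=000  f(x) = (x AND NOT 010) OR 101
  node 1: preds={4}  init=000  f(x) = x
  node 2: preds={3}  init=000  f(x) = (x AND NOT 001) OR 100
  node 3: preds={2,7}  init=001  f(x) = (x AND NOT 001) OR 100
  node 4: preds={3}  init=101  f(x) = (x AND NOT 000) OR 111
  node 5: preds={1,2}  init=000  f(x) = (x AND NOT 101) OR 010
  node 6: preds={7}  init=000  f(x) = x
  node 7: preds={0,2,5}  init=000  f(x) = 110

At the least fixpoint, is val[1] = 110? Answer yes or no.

no

Trace (21 dequeues):
  [1] u=0 | in 000 | out 101 | prev 000 | push {}
  [2] u=1 | in 101 | out 101 | prev 000 | push {0}
  [3] u=2 | in 001 | out 100 | prev 000 | push {}
  [4] u=3 | in 100 | out 101 | prev 001 | push {2}
  [5] u=4 | in 101 | out 111 | prev 101 | push {1}
  [6] u=5 | in 101 | out 010 | prev 000 | push {}
  [7] u=6 | in 000 | out 000 | ==
  [8] u=7 | in 111 | out 110 | prev 000 | push {3,6}
  [9] u=0 | in 111 | out 101 | ==
  [10] u=2 | in 101 | out 100 | ==
  [11] u=1 | in 111 | out 111 | prev 101 | push {0,5}
  [12] u=3 | in 110 | out 111 | prev 101 | push {2,4}
  [13] u=6 | in 110 | out 110 | prev 000 | push {}
  [14] u=0 | in 111 | out 101 | ==
  [15] u=5 | in 111 | out 010 | ==
  [16] u=2 | in 111 | out 110 | prev 100 | push {0,3,5,7}
  [17] u=4 | in 111 | out 111 | ==
  [18] u=0 | in 111 | out 101 | ==
  [19] u=3 | in 110 | out 111 | ==
  [20] u=5 | in 111 | out 010 | ==
  [21] u=7 | in 111 | out 110 | ==

Converged values:
  [0] 101
  [1] 111
  [2] 110
  [3] 111
  [4] 111
  [5] 010
  [6] 110
  [7] 110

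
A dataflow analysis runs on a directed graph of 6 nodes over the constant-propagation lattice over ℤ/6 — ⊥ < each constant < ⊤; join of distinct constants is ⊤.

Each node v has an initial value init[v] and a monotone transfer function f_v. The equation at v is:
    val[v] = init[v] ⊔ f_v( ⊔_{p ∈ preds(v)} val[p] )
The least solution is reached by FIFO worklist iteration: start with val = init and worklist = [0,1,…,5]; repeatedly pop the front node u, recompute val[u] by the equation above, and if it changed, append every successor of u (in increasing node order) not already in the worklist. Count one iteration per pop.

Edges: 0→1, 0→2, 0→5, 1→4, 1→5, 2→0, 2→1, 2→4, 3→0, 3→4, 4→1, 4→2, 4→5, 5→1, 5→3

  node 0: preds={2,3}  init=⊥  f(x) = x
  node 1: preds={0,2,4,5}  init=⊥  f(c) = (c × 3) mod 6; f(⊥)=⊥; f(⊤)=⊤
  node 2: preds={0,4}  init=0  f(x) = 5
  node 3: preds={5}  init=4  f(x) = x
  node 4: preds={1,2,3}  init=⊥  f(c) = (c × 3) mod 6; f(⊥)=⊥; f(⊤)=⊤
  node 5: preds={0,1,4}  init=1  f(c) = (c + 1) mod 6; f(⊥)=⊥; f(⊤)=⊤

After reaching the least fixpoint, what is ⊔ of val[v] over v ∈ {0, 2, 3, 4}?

⊤

Iteration log — 10 steps:
  step 1. node 0  ⊔preds=⊤  new=⊤  old=⊥  +wl: 
  step 2. node 1  ⊔preds=⊤  new=⊤  old=⊥  +wl: 
  step 3. node 2  ⊔preds=⊤  new=⊤  old=0  +wl: 0,1
  step 4. node 3  ⊔preds=1  new=⊤  old=4  +wl: 
  step 5. node 4  ⊔preds=⊤  new=⊤  old=⊥  +wl: 2
  step 6. node 5  ⊔preds=⊤  new=⊤  old=1  +wl: 3
  step 7. node 0  ⊔preds=⊤  new=⊤  stable
  step 8. node 1  ⊔preds=⊤  new=⊤  stable
  step 9. node 2  ⊔preds=⊤  new=⊤  stable
  step 10. node 3  ⊔preds=⊤  new=⊤  stable

Least fixpoint reached:
  node 0: ⊤
  node 1: ⊤
  node 2: ⊤
  node 3: ⊤
  node 4: ⊤
  node 5: ⊤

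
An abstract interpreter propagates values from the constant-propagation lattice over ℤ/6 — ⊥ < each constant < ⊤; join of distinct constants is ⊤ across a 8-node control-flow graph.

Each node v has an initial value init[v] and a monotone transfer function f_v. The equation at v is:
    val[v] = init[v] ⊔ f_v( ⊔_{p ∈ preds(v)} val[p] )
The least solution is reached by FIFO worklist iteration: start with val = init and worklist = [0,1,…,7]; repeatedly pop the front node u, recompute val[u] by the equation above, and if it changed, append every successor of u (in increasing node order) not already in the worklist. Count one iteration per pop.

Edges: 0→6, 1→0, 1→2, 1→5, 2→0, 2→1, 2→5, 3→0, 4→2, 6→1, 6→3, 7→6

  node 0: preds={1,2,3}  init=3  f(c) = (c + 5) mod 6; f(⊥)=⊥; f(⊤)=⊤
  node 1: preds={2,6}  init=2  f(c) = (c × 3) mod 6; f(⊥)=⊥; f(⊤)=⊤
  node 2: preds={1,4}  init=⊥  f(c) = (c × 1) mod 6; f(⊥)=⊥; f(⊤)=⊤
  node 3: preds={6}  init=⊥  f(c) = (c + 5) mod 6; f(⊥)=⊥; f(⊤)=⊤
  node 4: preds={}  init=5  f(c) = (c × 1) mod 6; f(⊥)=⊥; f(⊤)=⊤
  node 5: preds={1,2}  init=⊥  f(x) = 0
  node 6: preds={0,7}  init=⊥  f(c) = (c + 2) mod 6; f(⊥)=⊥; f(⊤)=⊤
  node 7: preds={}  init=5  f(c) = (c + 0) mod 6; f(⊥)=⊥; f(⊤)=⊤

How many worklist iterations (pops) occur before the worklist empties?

Worklist (14 pops):
  #1 pop 0: in=2 → ⊤ (was 3); enqueue []
  #2 pop 1: in=⊥ → 2 (no change)
  #3 pop 2: in=⊤ → ⊤ (was ⊥); enqueue [0,1]
  #4 pop 3: in=⊥ → ⊥ (no change)
  #5 pop 4: in=⊥ → 5 (no change)
  #6 pop 5: in=⊤ → 0 (was ⊥); enqueue []
  #7 pop 6: in=⊤ → ⊤ (was ⊥); enqueue [3]
  #8 pop 7: in=⊥ → 5 (no change)
  #9 pop 0: in=⊤ → ⊤ (no change)
  #10 pop 1: in=⊤ → ⊤ (was 2); enqueue [0,2,5]
  #11 pop 3: in=⊤ → ⊤ (was ⊥); enqueue []
  #12 pop 0: in=⊤ → ⊤ (no change)
  #13 pop 2: in=⊤ → ⊤ (no change)
  #14 pop 5: in=⊤ → 0 (no change)

Fixpoint:
  val[0] = ⊤
  val[1] = ⊤
  val[2] = ⊤
  val[3] = ⊤
  val[4] = 5
  val[5] = 0
  val[6] = ⊤
  val[7] = 5

14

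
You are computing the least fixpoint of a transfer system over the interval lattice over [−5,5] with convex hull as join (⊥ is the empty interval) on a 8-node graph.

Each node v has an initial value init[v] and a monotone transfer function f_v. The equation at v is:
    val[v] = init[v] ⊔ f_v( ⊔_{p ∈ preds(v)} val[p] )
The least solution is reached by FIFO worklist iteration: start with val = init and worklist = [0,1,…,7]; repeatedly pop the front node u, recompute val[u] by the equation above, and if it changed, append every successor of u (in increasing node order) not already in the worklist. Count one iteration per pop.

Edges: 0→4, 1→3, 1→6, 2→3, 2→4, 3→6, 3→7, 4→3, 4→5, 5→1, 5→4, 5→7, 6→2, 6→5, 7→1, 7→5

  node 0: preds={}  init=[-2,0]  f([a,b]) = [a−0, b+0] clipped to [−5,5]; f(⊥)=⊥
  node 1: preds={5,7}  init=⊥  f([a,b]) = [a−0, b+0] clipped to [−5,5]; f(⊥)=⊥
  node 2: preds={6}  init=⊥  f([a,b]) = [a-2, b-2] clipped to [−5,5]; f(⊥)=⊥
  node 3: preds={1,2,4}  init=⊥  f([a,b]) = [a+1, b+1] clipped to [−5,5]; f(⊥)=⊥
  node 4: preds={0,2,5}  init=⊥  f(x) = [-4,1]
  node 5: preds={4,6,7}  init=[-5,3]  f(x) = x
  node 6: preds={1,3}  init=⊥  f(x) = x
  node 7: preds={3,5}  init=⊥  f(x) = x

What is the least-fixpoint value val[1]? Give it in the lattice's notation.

[-5,5]

Trace (24 dequeues):
  [1] u=0 | in ⊥ | out [-2,0] | ==
  [2] u=1 | in [-5,3] | out [-5,3] | prev ⊥ | push {}
  [3] u=2 | in ⊥ | out ⊥ | ==
  [4] u=3 | in [-5,3] | out [-4,4] | prev ⊥ | push {}
  [5] u=4 | in [-5,3] | out [-4,1] | prev ⊥ | push {3}
  [6] u=5 | in [-4,1] | out [-5,3] | ==
  [7] u=6 | in [-5,4] | out [-5,4] | prev ⊥ | push {2,5}
  [8] u=7 | in [-5,4] | out [-5,4] | prev ⊥ | push {1}
  [9] u=3 | in [-5,3] | out [-4,4] | ==
  [10] u=2 | in [-5,4] | out [-5,2] | prev ⊥ | push {3,4}
  [11] u=5 | in [-5,4] | out [-5,4] | prev [-5,3] | push {7}
  [12] u=1 | in [-5,4] | out [-5,4] | prev [-5,3] | push {6}
  [13] u=3 | in [-5,4] | out [-4,5] | prev [-4,4] | push {}
  [14] u=4 | in [-5,4] | out [-4,1] | ==
  [15] u=7 | in [-5,5] | out [-5,5] | prev [-5,4] | push {1,5}
  [16] u=6 | in [-5,5] | out [-5,5] | prev [-5,4] | push {2}
  [17] u=1 | in [-5,5] | out [-5,5] | prev [-5,4] | push {3,6}
  [18] u=5 | in [-5,5] | out [-5,5] | prev [-5,4] | push {1,4,7}
  [19] u=2 | in [-5,5] | out [-5,3] | prev [-5,2] | push {}
  [20] u=3 | in [-5,5] | out [-4,5] | ==
  [21] u=6 | in [-5,5] | out [-5,5] | ==
  [22] u=1 | in [-5,5] | out [-5,5] | ==
  [23] u=4 | in [-5,5] | out [-4,1] | ==
  [24] u=7 | in [-5,5] | out [-5,5] | ==

Converged values:
  [0] [-2,0]
  [1] [-5,5]
  [2] [-5,3]
  [3] [-4,5]
  [4] [-4,1]
  [5] [-5,5]
  [6] [-5,5]
  [7] [-5,5]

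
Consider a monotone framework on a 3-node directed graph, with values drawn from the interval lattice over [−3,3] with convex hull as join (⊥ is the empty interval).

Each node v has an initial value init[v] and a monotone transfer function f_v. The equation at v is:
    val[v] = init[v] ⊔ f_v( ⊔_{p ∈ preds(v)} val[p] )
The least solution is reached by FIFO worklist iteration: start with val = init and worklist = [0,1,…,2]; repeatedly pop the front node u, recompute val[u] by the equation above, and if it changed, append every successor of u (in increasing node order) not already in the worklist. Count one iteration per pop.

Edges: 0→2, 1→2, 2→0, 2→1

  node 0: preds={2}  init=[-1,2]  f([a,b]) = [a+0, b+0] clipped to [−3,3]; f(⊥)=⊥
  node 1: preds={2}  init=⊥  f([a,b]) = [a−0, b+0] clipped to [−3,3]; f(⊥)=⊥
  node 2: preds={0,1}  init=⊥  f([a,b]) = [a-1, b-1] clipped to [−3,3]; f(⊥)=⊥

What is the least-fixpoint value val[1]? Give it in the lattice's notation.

[-3,1]

Iteration log — 9 steps:
  step 1. node 0  ⊔preds=⊥  new=[-1,2]  stable
  step 2. node 1  ⊔preds=⊥  new=⊥  stable
  step 3. node 2  ⊔preds=[-1,2]  new=[-2,1]  old=⊥  +wl: 0,1
  step 4. node 0  ⊔preds=[-2,1]  new=[-2,2]  old=[-1,2]  +wl: 2
  step 5. node 1  ⊔preds=[-2,1]  new=[-2,1]  old=⊥  +wl: 
  step 6. node 2  ⊔preds=[-2,2]  new=[-3,1]  old=[-2,1]  +wl: 0,1
  step 7. node 0  ⊔preds=[-3,1]  new=[-3,2]  old=[-2,2]  +wl: 2
  step 8. node 1  ⊔preds=[-3,1]  new=[-3,1]  old=[-2,1]  +wl: 
  step 9. node 2  ⊔preds=[-3,2]  new=[-3,1]  stable

Least fixpoint reached:
  node 0: [-3,2]
  node 1: [-3,1]
  node 2: [-3,1]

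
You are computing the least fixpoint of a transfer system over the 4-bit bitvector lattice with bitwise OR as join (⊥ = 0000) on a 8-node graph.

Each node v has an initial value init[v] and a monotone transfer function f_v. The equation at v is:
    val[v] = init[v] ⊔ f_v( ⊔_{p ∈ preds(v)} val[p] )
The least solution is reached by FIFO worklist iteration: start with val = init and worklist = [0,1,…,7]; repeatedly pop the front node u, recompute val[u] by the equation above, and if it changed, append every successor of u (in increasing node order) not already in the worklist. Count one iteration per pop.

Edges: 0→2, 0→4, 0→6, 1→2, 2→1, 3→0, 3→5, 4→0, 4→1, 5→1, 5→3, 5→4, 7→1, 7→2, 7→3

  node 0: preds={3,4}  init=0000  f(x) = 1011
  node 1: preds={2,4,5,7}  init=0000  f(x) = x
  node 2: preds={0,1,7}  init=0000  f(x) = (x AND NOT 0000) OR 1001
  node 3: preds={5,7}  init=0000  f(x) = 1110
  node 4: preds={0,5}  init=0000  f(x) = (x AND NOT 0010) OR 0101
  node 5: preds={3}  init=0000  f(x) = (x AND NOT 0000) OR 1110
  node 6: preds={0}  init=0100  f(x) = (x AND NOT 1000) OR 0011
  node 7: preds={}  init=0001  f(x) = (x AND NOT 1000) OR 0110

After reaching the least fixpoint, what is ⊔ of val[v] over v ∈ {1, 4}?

Iteration log — 14 steps:
  step 1. node 0  ⊔preds=0000  new=1011  old=0000  +wl: 
  step 2. node 1  ⊔preds=0001  new=0001  old=0000  +wl: 
  step 3. node 2  ⊔preds=1011  new=1011  old=0000  +wl: 1
  step 4. node 3  ⊔preds=0001  new=1110  old=0000  +wl: 0
  step 5. node 4  ⊔preds=1011  new=1101  old=0000  +wl: 
  step 6. node 5  ⊔preds=1110  new=1110  old=0000  +wl: 3,4
  step 7. node 6  ⊔preds=1011  new=0111  old=0100  +wl: 
  step 8. node 7  ⊔preds=0000  new=0111  old=0001  +wl: 2
  step 9. node 1  ⊔preds=1111  new=1111  old=0001  +wl: 
  step 10. node 0  ⊔preds=1111  new=1011  stable
  step 11. node 3  ⊔preds=1111  new=1110  stable
  step 12. node 4  ⊔preds=1111  new=1101  stable
  step 13. node 2  ⊔preds=1111  new=1111  old=1011  +wl: 1
  step 14. node 1  ⊔preds=1111  new=1111  stable

Least fixpoint reached:
  node 0: 1011
  node 1: 1111
  node 2: 1111
  node 3: 1110
  node 4: 1101
  node 5: 1110
  node 6: 0111
  node 7: 0111

1111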